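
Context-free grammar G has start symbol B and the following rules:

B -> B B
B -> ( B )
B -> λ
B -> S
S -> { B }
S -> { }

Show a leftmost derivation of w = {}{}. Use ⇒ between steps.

B ⇒ BB ⇒ BBB ⇒ BBBB ⇒ SBBB ⇒ {B}BBB ⇒ {}BBB ⇒ {}SBB ⇒ {}{}BB ⇒ {}{}B ⇒ {}{}

B ⇒ BB   [B -> B B]
BB ⇒ BBB   [B -> B B]
BBB ⇒ BBBB   [B -> B B]
BBBB ⇒ SBBB   [B -> S]
SBBB ⇒ {B}BBB   [S -> { B }]
{B}BBB ⇒ {}BBB   [B -> λ]
{}BBB ⇒ {}SBB   [B -> S]
{}SBB ⇒ {}{}BB   [S -> { }]
{}{}BB ⇒ {}{}B   [B -> λ]
{}{}B ⇒ {}{}   [B -> λ]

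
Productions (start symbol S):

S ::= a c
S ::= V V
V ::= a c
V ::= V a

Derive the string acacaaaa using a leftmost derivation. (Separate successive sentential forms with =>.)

S => VV => acV => acVa => acVaa => acVaaa => acVaaaa => acacaaaa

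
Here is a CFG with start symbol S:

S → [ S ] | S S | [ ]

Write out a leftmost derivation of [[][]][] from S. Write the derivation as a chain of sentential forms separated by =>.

S=>SS=>[S]S=>[SS]S=>[[]S]S=>[[][]]S=>[[][]][]

S => SS   [S → S S]
SS => [S]S   [S → [ S ]]
[S]S => [SS]S   [S → S S]
[SS]S => [[]S]S   [S → [ ]]
[[]S]S => [[][]]S   [S → [ ]]
[[][]]S => [[][]][]   [S → [ ]]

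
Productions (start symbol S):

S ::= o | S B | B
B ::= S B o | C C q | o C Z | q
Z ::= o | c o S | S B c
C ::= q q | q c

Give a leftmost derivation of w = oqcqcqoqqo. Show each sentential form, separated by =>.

S => SB   [S ::= S B]
SB => SBB   [S ::= S B]
SBB => oBB   [S ::= o]
oBB => oCCqB   [B ::= C C q]
oCCqB => oqcCqB   [C ::= q c]
oqcCqB => oqcqcqB   [C ::= q c]
oqcqcqB => oqcqcqoCZ   [B ::= o C Z]
oqcqcqoCZ => oqcqcqoqqZ   [C ::= q q]
oqcqcqoqqZ => oqcqcqoqqo   [Z ::= o]

S => SB => SBB => oBB => oCCqB => oqcCqB => oqcqcqB => oqcqcqoCZ => oqcqcqoqqZ => oqcqcqoqqo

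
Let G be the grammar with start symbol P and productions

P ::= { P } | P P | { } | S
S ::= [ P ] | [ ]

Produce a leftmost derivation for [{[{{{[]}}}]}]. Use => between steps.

P => S => [P] => [{P}] => [{S}] => [{[P]}] => [{[{P}]}] => [{[{{P}}]}] => [{[{{{P}}}]}] => [{[{{{S}}}]}] => [{[{{{[]}}}]}]

P => S   [P ::= S]
S => [P]   [S ::= [ P ]]
[P] => [{P}]   [P ::= { P }]
[{P}] => [{S}]   [P ::= S]
[{S}] => [{[P]}]   [S ::= [ P ]]
[{[P]}] => [{[{P}]}]   [P ::= { P }]
[{[{P}]}] => [{[{{P}}]}]   [P ::= { P }]
[{[{{P}}]}] => [{[{{{P}}}]}]   [P ::= { P }]
[{[{{{P}}}]}] => [{[{{{S}}}]}]   [P ::= S]
[{[{{{S}}}]}] => [{[{{{[]}}}]}]   [S ::= [ ]]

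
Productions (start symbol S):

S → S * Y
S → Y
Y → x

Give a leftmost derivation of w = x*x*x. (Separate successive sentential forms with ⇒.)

S ⇒ S*Y ⇒ S*Y*Y ⇒ Y*Y*Y ⇒ x*Y*Y ⇒ x*x*Y ⇒ x*x*x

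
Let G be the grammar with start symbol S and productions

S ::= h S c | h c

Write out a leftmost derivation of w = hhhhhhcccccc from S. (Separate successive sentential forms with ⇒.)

S ⇒ hSc ⇒ hhScc ⇒ hhhSccc ⇒ hhhhScccc ⇒ hhhhhSccccc ⇒ hhhhhhcccccc

S ⇒ hSc   [S ::= h S c]
hSc ⇒ hhScc   [S ::= h S c]
hhScc ⇒ hhhSccc   [S ::= h S c]
hhhSccc ⇒ hhhhScccc   [S ::= h S c]
hhhhScccc ⇒ hhhhhSccccc   [S ::= h S c]
hhhhhSccccc ⇒ hhhhhhcccccc   [S ::= h c]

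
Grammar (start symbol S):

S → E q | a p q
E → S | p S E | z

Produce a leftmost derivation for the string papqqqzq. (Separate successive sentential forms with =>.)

S => Eq => pSEq => pEqEq => pSqEq => pEqqEq => pSqqEq => papqqqEq => papqqqzq

S => Eq   [S → E q]
Eq => pSEq   [E → p S E]
pSEq => pEqEq   [S → E q]
pEqEq => pSqEq   [E → S]
pSqEq => pEqqEq   [S → E q]
pEqqEq => pSqqEq   [E → S]
pSqqEq => papqqqEq   [S → a p q]
papqqqEq => papqqqzq   [E → z]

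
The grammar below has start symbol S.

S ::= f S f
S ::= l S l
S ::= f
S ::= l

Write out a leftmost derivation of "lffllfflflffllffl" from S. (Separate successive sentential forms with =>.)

S => lSl   [S ::= l S l]
lSl => lfSfl   [S ::= f S f]
lfSfl => lffSffl   [S ::= f S f]
lffSffl => lfflSlffl   [S ::= l S l]
lfflSlffl => lffllSllffl   [S ::= l S l]
lffllSllffl => lffllfSfllffl   [S ::= f S f]
lffllfSfllffl => lffllffSffllffl   [S ::= f S f]
lffllffSffllffl => lffllfflSlffllffl   [S ::= l S l]
lffllfflSlffllffl => lffllfflflffllffl   [S ::= f]

S => lSl => lfSfl => lffSffl => lfflSlffl => lffllSllffl => lffllfSfllffl => lffllffSffllffl => lffllfflSlffllffl => lffllfflflffllffl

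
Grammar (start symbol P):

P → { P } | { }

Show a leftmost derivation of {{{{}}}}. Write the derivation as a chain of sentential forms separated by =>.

P=>{P}=>{{P}}=>{{{P}}}=>{{{{}}}}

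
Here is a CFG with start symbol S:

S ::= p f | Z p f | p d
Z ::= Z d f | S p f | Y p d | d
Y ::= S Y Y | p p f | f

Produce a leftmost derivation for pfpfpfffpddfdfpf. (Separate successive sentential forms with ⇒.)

S ⇒ Zpf   [S ::= Z p f]
Zpf ⇒ Zdfpf   [Z ::= Z d f]
Zdfpf ⇒ Zdfdfpf   [Z ::= Z d f]
Zdfdfpf ⇒ Ypddfdfpf   [Z ::= Y p d]
Ypddfdfpf ⇒ SYYpddfdfpf   [Y ::= S Y Y]
SYYpddfdfpf ⇒ ZpfYYpddfdfpf   [S ::= Z p f]
ZpfYYpddfdfpf ⇒ SpfpfYYpddfdfpf   [Z ::= S p f]
SpfpfYYpddfdfpf ⇒ pfpfpfYYpddfdfpf   [S ::= p f]
pfpfpfYYpddfdfpf ⇒ pfpfpffYpddfdfpf   [Y ::= f]
pfpfpffYpddfdfpf ⇒ pfpfpfffpddfdfpf   [Y ::= f]

S⇒Zpf⇒Zdfpf⇒Zdfdfpf⇒Ypddfdfpf⇒SYYpddfdfpf⇒ZpfYYpddfdfpf⇒SpfpfYYpddfdfpf⇒pfpfpfYYpddfdfpf⇒pfpfpffYpddfdfpf⇒pfpfpfffpddfdfpf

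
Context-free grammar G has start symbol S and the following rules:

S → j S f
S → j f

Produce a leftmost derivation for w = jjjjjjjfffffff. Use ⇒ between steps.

S ⇒ jSf   [S → j S f]
jSf ⇒ jjSff   [S → j S f]
jjSff ⇒ jjjSfff   [S → j S f]
jjjSfff ⇒ jjjjSffff   [S → j S f]
jjjjSffff ⇒ jjjjjSfffff   [S → j S f]
jjjjjSfffff ⇒ jjjjjjSffffff   [S → j S f]
jjjjjjSffffff ⇒ jjjjjjjfffffff   [S → j f]

S ⇒ jSf ⇒ jjSff ⇒ jjjSfff ⇒ jjjjSffff ⇒ jjjjjSfffff ⇒ jjjjjjSffffff ⇒ jjjjjjjfffffff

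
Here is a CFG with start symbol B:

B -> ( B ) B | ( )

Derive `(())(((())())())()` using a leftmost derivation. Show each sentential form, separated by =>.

B=>(B)B=>(())B=>(())(B)B=>(())((B)B)B=>(())(((B)B)B)B=>(())(((())B)B)B=>(())(((())())B)B=>(())(((())())())B=>(())(((())())())()

B => (B)B   [B -> ( B ) B]
(B)B => (())B   [B -> ( )]
(())B => (())(B)B   [B -> ( B ) B]
(())(B)B => (())((B)B)B   [B -> ( B ) B]
(())((B)B)B => (())(((B)B)B)B   [B -> ( B ) B]
(())(((B)B)B)B => (())(((())B)B)B   [B -> ( )]
(())(((())B)B)B => (())(((())())B)B   [B -> ( )]
(())(((())())B)B => (())(((())())())B   [B -> ( )]
(())(((())())())B => (())(((())())())()   [B -> ( )]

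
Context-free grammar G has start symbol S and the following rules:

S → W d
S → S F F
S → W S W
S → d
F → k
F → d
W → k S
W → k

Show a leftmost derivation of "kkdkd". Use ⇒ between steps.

S ⇒ Wd ⇒ kSd ⇒ kWSWd ⇒ kkSWd ⇒ kkdWd ⇒ kkdkd

S ⇒ Wd   [S → W d]
Wd ⇒ kSd   [W → k S]
kSd ⇒ kWSWd   [S → W S W]
kWSWd ⇒ kkSWd   [W → k]
kkSWd ⇒ kkdWd   [S → d]
kkdWd ⇒ kkdkd   [W → k]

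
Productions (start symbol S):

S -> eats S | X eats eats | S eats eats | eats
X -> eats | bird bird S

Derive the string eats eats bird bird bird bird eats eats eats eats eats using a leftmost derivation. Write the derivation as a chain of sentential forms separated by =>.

S => eats S => eats eats S => eats eats X eats eats => eats eats bird bird S eats eats => eats eats bird bird X eats eats eats eats => eats eats bird bird bird bird S eats eats eats eats => eats eats bird bird bird bird eats eats eats eats eats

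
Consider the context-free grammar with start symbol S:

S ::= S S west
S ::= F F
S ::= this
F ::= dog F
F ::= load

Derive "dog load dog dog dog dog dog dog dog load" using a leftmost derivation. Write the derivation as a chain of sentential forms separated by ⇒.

S ⇒ F F   [S ::= F F]
F F ⇒ dog F F   [F ::= dog F]
dog F F ⇒ dog load F   [F ::= load]
dog load F ⇒ dog load dog F   [F ::= dog F]
dog load dog F ⇒ dog load dog dog F   [F ::= dog F]
dog load dog dog F ⇒ dog load dog dog dog F   [F ::= dog F]
dog load dog dog dog F ⇒ dog load dog dog dog dog F   [F ::= dog F]
dog load dog dog dog dog F ⇒ dog load dog dog dog dog dog F   [F ::= dog F]
dog load dog dog dog dog dog F ⇒ dog load dog dog dog dog dog dog F   [F ::= dog F]
dog load dog dog dog dog dog dog F ⇒ dog load dog dog dog dog dog dog dog F   [F ::= dog F]
dog load dog dog dog dog dog dog dog F ⇒ dog load dog dog dog dog dog dog dog load   [F ::= load]

S ⇒ F F ⇒ dog F F ⇒ dog load F ⇒ dog load dog F ⇒ dog load dog dog F ⇒ dog load dog dog dog F ⇒ dog load dog dog dog dog F ⇒ dog load dog dog dog dog dog F ⇒ dog load dog dog dog dog dog dog F ⇒ dog load dog dog dog dog dog dog dog F ⇒ dog load dog dog dog dog dog dog dog load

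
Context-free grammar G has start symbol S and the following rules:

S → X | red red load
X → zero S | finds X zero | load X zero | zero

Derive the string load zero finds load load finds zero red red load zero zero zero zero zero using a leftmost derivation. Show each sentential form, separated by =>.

S => X   [S → X]
X => load X zero   [X → load X zero]
load X zero => load zero S zero   [X → zero S]
load zero S zero => load zero X zero   [S → X]
load zero X zero => load zero finds X zero zero   [X → finds X zero]
load zero finds X zero zero => load zero finds load X zero zero zero   [X → load X zero]
load zero finds load X zero zero zero => load zero finds load load X zero zero zero zero   [X → load X zero]
load zero finds load load X zero zero zero zero => load zero finds load load finds X zero zero zero zero zero   [X → finds X zero]
load zero finds load load finds X zero zero zero zero zero => load zero finds load load finds zero S zero zero zero zero zero   [X → zero S]
load zero finds load load finds zero S zero zero zero zero zero => load zero finds load load finds zero red red load zero zero zero zero zero   [S → red red load]

S => X => load X zero => load zero S zero => load zero X zero => load zero finds X zero zero => load zero finds load X zero zero zero => load zero finds load load X zero zero zero zero => load zero finds load load finds X zero zero zero zero zero => load zero finds load load finds zero S zero zero zero zero zero => load zero finds load load finds zero red red load zero zero zero zero zero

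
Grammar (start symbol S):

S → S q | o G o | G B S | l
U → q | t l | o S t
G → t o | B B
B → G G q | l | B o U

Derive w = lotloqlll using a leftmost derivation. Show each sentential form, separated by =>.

S => GBS => BBBS => BoUBBS => BoUoUBBS => loUoUBBS => lotloUBBS => lotloqBBS => lotloqlBS => lotloqllS => lotloqlll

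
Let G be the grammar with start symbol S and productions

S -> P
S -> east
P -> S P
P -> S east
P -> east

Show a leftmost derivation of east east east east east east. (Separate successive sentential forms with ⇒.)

S ⇒ P ⇒ S P ⇒ P P ⇒ S P P ⇒ east P P ⇒ east S P P ⇒ east P P P ⇒ east east P P ⇒ east east S east P ⇒ east east east east P ⇒ east east east east S east ⇒ east east east east east east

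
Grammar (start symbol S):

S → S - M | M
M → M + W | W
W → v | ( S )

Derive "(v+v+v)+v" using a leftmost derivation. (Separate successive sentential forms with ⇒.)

S ⇒ M ⇒ M+W ⇒ W+W ⇒ (S)+W ⇒ (M)+W ⇒ (M+W)+W ⇒ (M+W+W)+W ⇒ (W+W+W)+W ⇒ (v+W+W)+W ⇒ (v+v+W)+W ⇒ (v+v+v)+W ⇒ (v+v+v)+v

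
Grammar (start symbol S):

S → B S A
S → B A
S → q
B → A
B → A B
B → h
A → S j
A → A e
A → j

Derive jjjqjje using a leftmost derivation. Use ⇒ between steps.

S⇒BA⇒ABA⇒jBA⇒jAA⇒jjA⇒jjAe⇒jjSje⇒jjBSAje⇒jjASAje⇒jjjSAje⇒jjjqAje⇒jjjqjje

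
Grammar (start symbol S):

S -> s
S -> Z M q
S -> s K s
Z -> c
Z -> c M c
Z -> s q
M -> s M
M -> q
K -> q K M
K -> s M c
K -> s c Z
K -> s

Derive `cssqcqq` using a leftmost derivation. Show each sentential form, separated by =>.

S => ZMq   [S -> Z M q]
ZMq => cMcMq   [Z -> c M c]
cMcMq => csMcMq   [M -> s M]
csMcMq => cssMcMq   [M -> s M]
cssMcMq => cssqcMq   [M -> q]
cssqcMq => cssqcqq   [M -> q]

S=>ZMq=>cMcMq=>csMcMq=>cssMcMq=>cssqcMq=>cssqcqq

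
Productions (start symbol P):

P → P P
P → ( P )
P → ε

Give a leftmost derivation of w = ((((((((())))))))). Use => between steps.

P => (P)   [P → ( P )]
(P) => (PP)   [P → P P]
(PP) => ((P)P)   [P → ( P )]
((P)P) => (((P))P)   [P → ( P )]
(((P))P) => ((((P)))P)   [P → ( P )]
((((P)))P) => (((((P))))P)   [P → ( P )]
(((((P))))P) => (((((PP))))P)   [P → P P]
(((((PP))))P) => ((((((P)P))))P)   [P → ( P )]
((((((P)P))))P) => (((((((P))P))))P)   [P → ( P )]
(((((((P))P))))P) => ((((((((P)))P))))P)   [P → ( P )]
((((((((P)))P))))P) => (((((((((P))))P))))P)   [P → ( P )]
(((((((((P))))P))))P) => ((((((((())))P))))P)   [P → ε]
((((((((())))P))))P) => ((((((((())))))))P)   [P → ε]
((((((((())))))))P) => ((((((((()))))))))   [P → ε]

P => (P) => (PP) => ((P)P) => (((P))P) => ((((P)))P) => (((((P))))P) => (((((PP))))P) => ((((((P)P))))P) => (((((((P))P))))P) => ((((((((P)))P))))P) => (((((((((P))))P))))P) => ((((((((())))P))))P) => ((((((((())))))))P) => ((((((((()))))))))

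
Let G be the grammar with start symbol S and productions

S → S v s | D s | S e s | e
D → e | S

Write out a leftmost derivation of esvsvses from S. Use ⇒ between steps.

S ⇒ Ses   [S → S e s]
Ses ⇒ Svses   [S → S v s]
Svses ⇒ Svsvses   [S → S v s]
Svsvses ⇒ Dsvsvses   [S → D s]
Dsvsvses ⇒ Ssvsvses   [D → S]
Ssvsvses ⇒ esvsvses   [S → e]

S⇒Ses⇒Svses⇒Svsvses⇒Dsvsvses⇒Ssvsvses⇒esvsvses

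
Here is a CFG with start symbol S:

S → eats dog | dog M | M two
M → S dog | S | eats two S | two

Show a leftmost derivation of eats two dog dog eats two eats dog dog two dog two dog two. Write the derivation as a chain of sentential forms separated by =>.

S => M two => eats two S two => eats two dog M two => eats two dog S dog two => eats two dog M two dog two => eats two dog S dog two dog two => eats two dog M two dog two dog two => eats two dog S dog two dog two dog two => eats two dog dog M dog two dog two dog two => eats two dog dog eats two S dog two dog two dog two => eats two dog dog eats two eats dog dog two dog two dog two

S => M two   [S → M two]
M two => eats two S two   [M → eats two S]
eats two S two => eats two dog M two   [S → dog M]
eats two dog M two => eats two dog S dog two   [M → S dog]
eats two dog S dog two => eats two dog M two dog two   [S → M two]
eats two dog M two dog two => eats two dog S dog two dog two   [M → S dog]
eats two dog S dog two dog two => eats two dog M two dog two dog two   [S → M two]
eats two dog M two dog two dog two => eats two dog S dog two dog two dog two   [M → S dog]
eats two dog S dog two dog two dog two => eats two dog dog M dog two dog two dog two   [S → dog M]
eats two dog dog M dog two dog two dog two => eats two dog dog eats two S dog two dog two dog two   [M → eats two S]
eats two dog dog eats two S dog two dog two dog two => eats two dog dog eats two eats dog dog two dog two dog two   [S → eats dog]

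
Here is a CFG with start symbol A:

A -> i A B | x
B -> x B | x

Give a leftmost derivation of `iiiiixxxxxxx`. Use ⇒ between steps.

A ⇒ iAB ⇒ iiABB ⇒ iiiABBB ⇒ iiiiABBBB ⇒ iiiiiABBBBB ⇒ iiiiixBBBBB ⇒ iiiiixxBBBBB ⇒ iiiiixxxBBBB ⇒ iiiiixxxxBBB ⇒ iiiiixxxxxBB ⇒ iiiiixxxxxxB ⇒ iiiiixxxxxxx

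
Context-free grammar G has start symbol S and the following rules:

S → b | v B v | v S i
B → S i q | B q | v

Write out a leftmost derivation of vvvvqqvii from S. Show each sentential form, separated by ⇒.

S⇒vSi⇒vvSii⇒vvvBvii⇒vvvBqvii⇒vvvBqqvii⇒vvvvqqvii

S ⇒ vSi   [S → v S i]
vSi ⇒ vvSii   [S → v S i]
vvSii ⇒ vvvBvii   [S → v B v]
vvvBvii ⇒ vvvBqvii   [B → B q]
vvvBqvii ⇒ vvvBqqvii   [B → B q]
vvvBqqvii ⇒ vvvvqqvii   [B → v]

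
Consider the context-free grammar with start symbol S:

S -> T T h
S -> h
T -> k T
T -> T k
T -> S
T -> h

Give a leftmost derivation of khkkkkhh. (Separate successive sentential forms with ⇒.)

S ⇒ TTh ⇒ TkTh ⇒ TkkTh ⇒ TkkkTh ⇒ TkkkkTh ⇒ kTkkkkTh ⇒ kSkkkkTh ⇒ khkkkkTh ⇒ khkkkkhh

S ⇒ TTh   [S -> T T h]
TTh ⇒ TkTh   [T -> T k]
TkTh ⇒ TkkTh   [T -> T k]
TkkTh ⇒ TkkkTh   [T -> T k]
TkkkTh ⇒ TkkkkTh   [T -> T k]
TkkkkTh ⇒ kTkkkkTh   [T -> k T]
kTkkkkTh ⇒ kSkkkkTh   [T -> S]
kSkkkkTh ⇒ khkkkkTh   [S -> h]
khkkkkTh ⇒ khkkkkhh   [T -> h]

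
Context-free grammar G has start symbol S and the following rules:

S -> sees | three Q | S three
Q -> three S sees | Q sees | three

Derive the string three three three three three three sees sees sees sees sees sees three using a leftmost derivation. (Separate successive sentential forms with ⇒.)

S ⇒ S three ⇒ three Q three ⇒ three Q sees three ⇒ three three S sees sees three ⇒ three three three Q sees sees three ⇒ three three three three S sees sees sees three ⇒ three three three three three Q sees sees sees three ⇒ three three three three three Q sees sees sees sees three ⇒ three three three three three Q sees sees sees sees sees three ⇒ three three three three three Q sees sees sees sees sees sees three ⇒ three three three three three three sees sees sees sees sees sees three

S ⇒ S three   [S -> S three]
S three ⇒ three Q three   [S -> three Q]
three Q three ⇒ three Q sees three   [Q -> Q sees]
three Q sees three ⇒ three three S sees sees three   [Q -> three S sees]
three three S sees sees three ⇒ three three three Q sees sees three   [S -> three Q]
three three three Q sees sees three ⇒ three three three three S sees sees sees three   [Q -> three S sees]
three three three three S sees sees sees three ⇒ three three three three three Q sees sees sees three   [S -> three Q]
three three three three three Q sees sees sees three ⇒ three three three three three Q sees sees sees sees three   [Q -> Q sees]
three three three three three Q sees sees sees sees three ⇒ three three three three three Q sees sees sees sees sees three   [Q -> Q sees]
three three three three three Q sees sees sees sees sees three ⇒ three three three three three Q sees sees sees sees sees sees three   [Q -> Q sees]
three three three three three Q sees sees sees sees sees sees three ⇒ three three three three three three sees sees sees sees sees sees three   [Q -> three]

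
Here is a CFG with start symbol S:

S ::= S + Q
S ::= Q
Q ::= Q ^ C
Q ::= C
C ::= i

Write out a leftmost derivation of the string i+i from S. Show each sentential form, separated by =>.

S => S+Q   [S ::= S + Q]
S+Q => Q+Q   [S ::= Q]
Q+Q => C+Q   [Q ::= C]
C+Q => i+Q   [C ::= i]
i+Q => i+C   [Q ::= C]
i+C => i+i   [C ::= i]

S => S+Q => Q+Q => C+Q => i+Q => i+C => i+i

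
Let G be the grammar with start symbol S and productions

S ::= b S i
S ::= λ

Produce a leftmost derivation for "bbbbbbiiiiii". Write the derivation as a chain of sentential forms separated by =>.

S=>bSi=>bbSii=>bbbSiii=>bbbbSiiii=>bbbbbSiiiii=>bbbbbbSiiiiii=>bbbbbbiiiiii

S => bSi   [S ::= b S i]
bSi => bbSii   [S ::= b S i]
bbSii => bbbSiii   [S ::= b S i]
bbbSiii => bbbbSiiii   [S ::= b S i]
bbbbSiiii => bbbbbSiiiii   [S ::= b S i]
bbbbbSiiiii => bbbbbbSiiiiii   [S ::= b S i]
bbbbbbSiiiiii => bbbbbbiiiiii   [S ::= λ]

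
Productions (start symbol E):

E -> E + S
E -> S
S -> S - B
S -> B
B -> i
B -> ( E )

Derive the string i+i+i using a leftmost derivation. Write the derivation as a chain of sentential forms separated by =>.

E=>E+S=>E+S+S=>S+S+S=>B+S+S=>i+S+S=>i+B+S=>i+i+S=>i+i+B=>i+i+i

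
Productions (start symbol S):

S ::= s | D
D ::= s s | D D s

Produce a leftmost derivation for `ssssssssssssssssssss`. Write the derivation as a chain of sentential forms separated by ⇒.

S ⇒ D   [S ::= D]
D ⇒ DDs   [D ::= D D s]
DDs ⇒ DDsDs   [D ::= D D s]
DDsDs ⇒ DDsDsDs   [D ::= D D s]
DDsDsDs ⇒ ssDsDsDs   [D ::= s s]
ssDsDsDs ⇒ ssDDssDsDs   [D ::= D D s]
ssDDssDsDs ⇒ ssDDsDssDsDs   [D ::= D D s]
ssDDsDssDsDs ⇒ ssssDsDssDsDs   [D ::= s s]
ssssDsDssDsDs ⇒ sssssssDssDsDs   [D ::= s s]
sssssssDssDsDs ⇒ sssssssssssDsDs   [D ::= s s]
sssssssssssDsDs ⇒ ssssssssssssssDs   [D ::= s s]
ssssssssssssssDs ⇒ ssssssssssssssDDss   [D ::= D D s]
ssssssssssssssDDss ⇒ ssssssssssssssssDss   [D ::= s s]
ssssssssssssssssDss ⇒ ssssssssssssssssssss   [D ::= s s]

S ⇒ D ⇒ DDs ⇒ DDsDs ⇒ DDsDsDs ⇒ ssDsDsDs ⇒ ssDDssDsDs ⇒ ssDDsDssDsDs ⇒ ssssDsDssDsDs ⇒ sssssssDssDsDs ⇒ sssssssssssDsDs ⇒ ssssssssssssssDs ⇒ ssssssssssssssDDss ⇒ ssssssssssssssssDss ⇒ ssssssssssssssssssss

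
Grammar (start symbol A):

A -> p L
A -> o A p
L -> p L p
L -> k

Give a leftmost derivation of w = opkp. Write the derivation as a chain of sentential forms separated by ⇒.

A ⇒ oAp ⇒ opLp ⇒ opkp

A ⇒ oAp   [A -> o A p]
oAp ⇒ opLp   [A -> p L]
opLp ⇒ opkp   [L -> k]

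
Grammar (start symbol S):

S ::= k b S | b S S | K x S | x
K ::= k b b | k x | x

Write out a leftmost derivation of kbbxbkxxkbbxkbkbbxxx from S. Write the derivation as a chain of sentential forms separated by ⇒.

S ⇒ KxS   [S ::= K x S]
KxS ⇒ kbbxS   [K ::= k b b]
kbbxS ⇒ kbbxbSS   [S ::= b S S]
kbbxbSS ⇒ kbbxbKxSS   [S ::= K x S]
kbbxbKxSS ⇒ kbbxbkxxSS   [K ::= k x]
kbbxbkxxSS ⇒ kbbxbkxxKxSS   [S ::= K x S]
kbbxbkxxKxSS ⇒ kbbxbkxxkbbxSS   [K ::= k b b]
kbbxbkxxkbbxSS ⇒ kbbxbkxxkbbxkbSS   [S ::= k b S]
kbbxbkxxkbbxkbSS ⇒ kbbxbkxxkbbxkbKxSS   [S ::= K x S]
kbbxbkxxkbbxkbKxSS ⇒ kbbxbkxxkbbxkbkbbxSS   [K ::= k b b]
kbbxbkxxkbbxkbkbbxSS ⇒ kbbxbkxxkbbxkbkbbxxS   [S ::= x]
kbbxbkxxkbbxkbkbbxxS ⇒ kbbxbkxxkbbxkbkbbxxx   [S ::= x]

S ⇒ KxS ⇒ kbbxS ⇒ kbbxbSS ⇒ kbbxbKxSS ⇒ kbbxbkxxSS ⇒ kbbxbkxxKxSS ⇒ kbbxbkxxkbbxSS ⇒ kbbxbkxxkbbxkbSS ⇒ kbbxbkxxkbbxkbKxSS ⇒ kbbxbkxxkbbxkbkbbxSS ⇒ kbbxbkxxkbbxkbkbbxxS ⇒ kbbxbkxxkbbxkbkbbxxx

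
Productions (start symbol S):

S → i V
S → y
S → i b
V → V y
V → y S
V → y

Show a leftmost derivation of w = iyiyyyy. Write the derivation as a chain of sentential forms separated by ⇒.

S⇒iV⇒iVy⇒iVyy⇒iySyy⇒iyiVyy⇒iyiVyyy⇒iyiyyyy

S ⇒ iV   [S → i V]
iV ⇒ iVy   [V → V y]
iVy ⇒ iVyy   [V → V y]
iVyy ⇒ iySyy   [V → y S]
iySyy ⇒ iyiVyy   [S → i V]
iyiVyy ⇒ iyiVyyy   [V → V y]
iyiVyyy ⇒ iyiyyyy   [V → y]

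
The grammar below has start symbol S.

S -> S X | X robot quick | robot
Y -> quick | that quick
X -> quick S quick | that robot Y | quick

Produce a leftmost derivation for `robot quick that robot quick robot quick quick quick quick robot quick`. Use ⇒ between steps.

S ⇒ S X ⇒ S X X ⇒ S X X X ⇒ robot X X X ⇒ robot quick S quick X X ⇒ robot quick X robot quick quick X X ⇒ robot quick that robot Y robot quick quick X X ⇒ robot quick that robot quick robot quick quick X X ⇒ robot quick that robot quick robot quick quick quick X ⇒ robot quick that robot quick robot quick quick quick quick S quick ⇒ robot quick that robot quick robot quick quick quick quick robot quick

S ⇒ S X   [S -> S X]
S X ⇒ S X X   [S -> S X]
S X X ⇒ S X X X   [S -> S X]
S X X X ⇒ robot X X X   [S -> robot]
robot X X X ⇒ robot quick S quick X X   [X -> quick S quick]
robot quick S quick X X ⇒ robot quick X robot quick quick X X   [S -> X robot quick]
robot quick X robot quick quick X X ⇒ robot quick that robot Y robot quick quick X X   [X -> that robot Y]
robot quick that robot Y robot quick quick X X ⇒ robot quick that robot quick robot quick quick X X   [Y -> quick]
robot quick that robot quick robot quick quick X X ⇒ robot quick that robot quick robot quick quick quick X   [X -> quick]
robot quick that robot quick robot quick quick quick X ⇒ robot quick that robot quick robot quick quick quick quick S quick   [X -> quick S quick]
robot quick that robot quick robot quick quick quick quick S quick ⇒ robot quick that robot quick robot quick quick quick quick robot quick   [S -> robot]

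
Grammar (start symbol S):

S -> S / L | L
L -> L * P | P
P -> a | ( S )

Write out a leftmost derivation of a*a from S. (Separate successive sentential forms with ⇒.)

S ⇒ L ⇒ L*P ⇒ P*P ⇒ a*P ⇒ a*a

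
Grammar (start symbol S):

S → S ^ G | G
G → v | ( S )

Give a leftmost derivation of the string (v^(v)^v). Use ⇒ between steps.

S ⇒ G ⇒ (S) ⇒ (S^G) ⇒ (S^G^G) ⇒ (G^G^G) ⇒ (v^G^G) ⇒ (v^(S)^G) ⇒ (v^(G)^G) ⇒ (v^(v)^G) ⇒ (v^(v)^v)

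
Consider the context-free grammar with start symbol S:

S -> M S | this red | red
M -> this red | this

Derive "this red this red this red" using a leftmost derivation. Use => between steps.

S => M S => this red S => this red M S => this red this red S => this red this red M S => this red this red this S => this red this red this red

S => M S   [S -> M S]
M S => this red S   [M -> this red]
this red S => this red M S   [S -> M S]
this red M S => this red this red S   [M -> this red]
this red this red S => this red this red M S   [S -> M S]
this red this red M S => this red this red this S   [M -> this]
this red this red this S => this red this red this red   [S -> red]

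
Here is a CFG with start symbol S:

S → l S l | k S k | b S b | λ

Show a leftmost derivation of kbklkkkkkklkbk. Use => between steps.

S => kSk   [S → k S k]
kSk => kbSbk   [S → b S b]
kbSbk => kbkSkbk   [S → k S k]
kbkSkbk => kbklSlkbk   [S → l S l]
kbklSlkbk => kbklkSklkbk   [S → k S k]
kbklkSklkbk => kbklkkSkklkbk   [S → k S k]
kbklkkSkklkbk => kbklkkkSkkklkbk   [S → k S k]
kbklkkkSkkklkbk => kbklkkkkkklkbk   [S → λ]

S=>kSk=>kbSbk=>kbkSkbk=>kbklSlkbk=>kbklkSklkbk=>kbklkkSkklkbk=>kbklkkkSkkklkbk=>kbklkkkkkklkbk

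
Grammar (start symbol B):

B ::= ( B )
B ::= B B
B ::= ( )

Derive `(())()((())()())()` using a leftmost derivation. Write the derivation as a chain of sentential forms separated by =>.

B => BB => BBB => (B)BB => (())BB => (())BBB => (())()BB => (())()(B)B => (())()(BB)B => (())()((B)B)B => (())()((())B)B => (())()((())BB)B => (())()((())()B)B => (())()((())()())B => (())()((())()())()

B => BB   [B ::= B B]
BB => BBB   [B ::= B B]
BBB => (B)BB   [B ::= ( B )]
(B)BB => (())BB   [B ::= ( )]
(())BB => (())BBB   [B ::= B B]
(())BBB => (())()BB   [B ::= ( )]
(())()BB => (())()(B)B   [B ::= ( B )]
(())()(B)B => (())()(BB)B   [B ::= B B]
(())()(BB)B => (())()((B)B)B   [B ::= ( B )]
(())()((B)B)B => (())()((())B)B   [B ::= ( )]
(())()((())B)B => (())()((())BB)B   [B ::= B B]
(())()((())BB)B => (())()((())()B)B   [B ::= ( )]
(())()((())()B)B => (())()((())()())B   [B ::= ( )]
(())()((())()())B => (())()((())()())()   [B ::= ( )]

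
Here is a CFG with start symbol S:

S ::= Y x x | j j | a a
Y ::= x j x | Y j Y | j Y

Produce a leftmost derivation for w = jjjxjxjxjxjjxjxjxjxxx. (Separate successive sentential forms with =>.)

S => Yxx   [S ::= Y x x]
Yxx => jYxx   [Y ::= j Y]
jYxx => jjYxx   [Y ::= j Y]
jjYxx => jjYjYxx   [Y ::= Y j Y]
jjYjYxx => jjjYjYxx   [Y ::= j Y]
jjjYjYxx => jjjYjYjYxx   [Y ::= Y j Y]
jjjYjYjYxx => jjjYjYjYjYxx   [Y ::= Y j Y]
jjjYjYjYjYxx => jjjxjxjYjYjYxx   [Y ::= x j x]
jjjxjxjYjYjYxx => jjjxjxjxjxjYjYxx   [Y ::= x j x]
jjjxjxjxjxjYjYxx => jjjxjxjxjxjjYjYxx   [Y ::= j Y]
jjjxjxjxjxjjYjYxx => jjjxjxjxjxjjxjxjYxx   [Y ::= x j x]
jjjxjxjxjxjjxjxjYxx => jjjxjxjxjxjjxjxjxjxxx   [Y ::= x j x]

S => Yxx => jYxx => jjYxx => jjYjYxx => jjjYjYxx => jjjYjYjYxx => jjjYjYjYjYxx => jjjxjxjYjYjYxx => jjjxjxjxjxjYjYxx => jjjxjxjxjxjjYjYxx => jjjxjxjxjxjjxjxjYxx => jjjxjxjxjxjjxjxjxjxxx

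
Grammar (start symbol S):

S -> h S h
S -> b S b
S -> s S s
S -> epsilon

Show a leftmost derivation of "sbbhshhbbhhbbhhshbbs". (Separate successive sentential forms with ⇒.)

S⇒sSs⇒sbSbs⇒sbbSbbs⇒sbbhShbbs⇒sbbhsSshbbs⇒sbbhshShshbbs⇒sbbhshhShhshbbs⇒sbbhshhbSbhhshbbs⇒sbbhshhbbSbbhhshbbs⇒sbbhshhbbhShbbhhshbbs⇒sbbhshhbbhhbbhhshbbs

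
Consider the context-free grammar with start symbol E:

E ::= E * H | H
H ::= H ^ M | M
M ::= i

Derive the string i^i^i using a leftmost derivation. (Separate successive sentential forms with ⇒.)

E⇒H⇒H^M⇒H^M^M⇒M^M^M⇒i^M^M⇒i^i^M⇒i^i^i

E ⇒ H   [E ::= H]
H ⇒ H^M   [H ::= H ^ M]
H^M ⇒ H^M^M   [H ::= H ^ M]
H^M^M ⇒ M^M^M   [H ::= M]
M^M^M ⇒ i^M^M   [M ::= i]
i^M^M ⇒ i^i^M   [M ::= i]
i^i^M ⇒ i^i^i   [M ::= i]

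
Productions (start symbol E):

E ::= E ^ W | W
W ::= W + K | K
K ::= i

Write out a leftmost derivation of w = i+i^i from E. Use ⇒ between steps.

E⇒E^W⇒W^W⇒W+K^W⇒K+K^W⇒i+K^W⇒i+i^W⇒i+i^K⇒i+i^i

E ⇒ E^W   [E ::= E ^ W]
E^W ⇒ W^W   [E ::= W]
W^W ⇒ W+K^W   [W ::= W + K]
W+K^W ⇒ K+K^W   [W ::= K]
K+K^W ⇒ i+K^W   [K ::= i]
i+K^W ⇒ i+i^W   [K ::= i]
i+i^W ⇒ i+i^K   [W ::= K]
i+i^K ⇒ i+i^i   [K ::= i]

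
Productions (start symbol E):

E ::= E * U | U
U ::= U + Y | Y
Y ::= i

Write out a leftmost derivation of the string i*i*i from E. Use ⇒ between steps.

E ⇒ E*U   [E ::= E * U]
E*U ⇒ E*U*U   [E ::= E * U]
E*U*U ⇒ U*U*U   [E ::= U]
U*U*U ⇒ Y*U*U   [U ::= Y]
Y*U*U ⇒ i*U*U   [Y ::= i]
i*U*U ⇒ i*Y*U   [U ::= Y]
i*Y*U ⇒ i*i*U   [Y ::= i]
i*i*U ⇒ i*i*Y   [U ::= Y]
i*i*Y ⇒ i*i*i   [Y ::= i]

E ⇒ E*U ⇒ E*U*U ⇒ U*U*U ⇒ Y*U*U ⇒ i*U*U ⇒ i*Y*U ⇒ i*i*U ⇒ i*i*Y ⇒ i*i*i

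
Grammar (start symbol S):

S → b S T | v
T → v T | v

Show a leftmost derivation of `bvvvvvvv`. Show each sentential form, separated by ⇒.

S ⇒ bST   [S → b S T]
bST ⇒ bvT   [S → v]
bvT ⇒ bvvT   [T → v T]
bvvT ⇒ bvvvT   [T → v T]
bvvvT ⇒ bvvvvT   [T → v T]
bvvvvT ⇒ bvvvvvT   [T → v T]
bvvvvvT ⇒ bvvvvvvT   [T → v T]
bvvvvvvT ⇒ bvvvvvvv   [T → v]

S⇒bST⇒bvT⇒bvvT⇒bvvvT⇒bvvvvT⇒bvvvvvT⇒bvvvvvvT⇒bvvvvvvv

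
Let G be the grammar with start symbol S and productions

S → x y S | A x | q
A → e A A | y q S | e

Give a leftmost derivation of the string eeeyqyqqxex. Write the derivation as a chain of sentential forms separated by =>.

S=>Ax=>eAAx=>eeAAAx=>eeeAAx=>eeeyqSAx=>eeeyqAxAx=>eeeyqyqSxAx=>eeeyqyqqxAx=>eeeyqyqqxex

S => Ax   [S → A x]
Ax => eAAx   [A → e A A]
eAAx => eeAAAx   [A → e A A]
eeAAAx => eeeAAx   [A → e]
eeeAAx => eeeyqSAx   [A → y q S]
eeeyqSAx => eeeyqAxAx   [S → A x]
eeeyqAxAx => eeeyqyqSxAx   [A → y q S]
eeeyqyqSxAx => eeeyqyqqxAx   [S → q]
eeeyqyqqxAx => eeeyqyqqxex   [A → e]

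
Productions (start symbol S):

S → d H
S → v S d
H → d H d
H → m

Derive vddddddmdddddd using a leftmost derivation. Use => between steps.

S=>vSd=>vdHd=>vddHdd=>vdddHddd=>vddddHdddd=>vdddddHddddd=>vddddddHdddddd=>vddddddmdddddd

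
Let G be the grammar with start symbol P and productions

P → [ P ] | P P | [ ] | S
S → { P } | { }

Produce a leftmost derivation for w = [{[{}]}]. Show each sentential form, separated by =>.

P => [P]   [P → [ P ]]
[P] => [S]   [P → S]
[S] => [{P}]   [S → { P }]
[{P}] => [{[P]}]   [P → [ P ]]
[{[P]}] => [{[S]}]   [P → S]
[{[S]}] => [{[{}]}]   [S → { }]

P => [P] => [S] => [{P}] => [{[P]}] => [{[S]}] => [{[{}]}]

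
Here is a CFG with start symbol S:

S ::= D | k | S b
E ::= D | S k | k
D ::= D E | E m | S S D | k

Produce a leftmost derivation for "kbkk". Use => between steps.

S=>D=>SSD=>SbSD=>kbSD=>kbkD=>kbkk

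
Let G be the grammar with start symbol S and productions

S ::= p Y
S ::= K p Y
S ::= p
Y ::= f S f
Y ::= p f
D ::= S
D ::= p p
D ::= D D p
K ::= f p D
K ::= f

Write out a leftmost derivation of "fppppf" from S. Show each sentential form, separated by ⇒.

S⇒KpY⇒fpDpY⇒fpSpY⇒fpppY⇒fppppf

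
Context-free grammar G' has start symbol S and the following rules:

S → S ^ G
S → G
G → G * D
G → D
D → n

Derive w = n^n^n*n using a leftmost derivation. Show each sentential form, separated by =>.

S => S^G => S^G^G => G^G^G => D^G^G => n^G^G => n^D^G => n^n^G => n^n^G*D => n^n^D*D => n^n^n*D => n^n^n*n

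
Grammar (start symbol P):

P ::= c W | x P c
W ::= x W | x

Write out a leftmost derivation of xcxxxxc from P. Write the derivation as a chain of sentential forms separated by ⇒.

P ⇒ xPc ⇒ xcWc ⇒ xcxWc ⇒ xcxxWc ⇒ xcxxxWc ⇒ xcxxxxc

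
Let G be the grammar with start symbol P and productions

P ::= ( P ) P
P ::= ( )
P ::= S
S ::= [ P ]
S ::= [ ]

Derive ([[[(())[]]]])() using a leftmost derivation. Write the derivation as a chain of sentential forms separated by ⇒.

P ⇒ (P)P   [P ::= ( P ) P]
(P)P ⇒ (S)P   [P ::= S]
(S)P ⇒ ([P])P   [S ::= [ P ]]
([P])P ⇒ ([S])P   [P ::= S]
([S])P ⇒ ([[P]])P   [S ::= [ P ]]
([[P]])P ⇒ ([[S]])P   [P ::= S]
([[S]])P ⇒ ([[[P]]])P   [S ::= [ P ]]
([[[P]]])P ⇒ ([[[(P)P]]])P   [P ::= ( P ) P]
([[[(P)P]]])P ⇒ ([[[(())P]]])P   [P ::= ( )]
([[[(())P]]])P ⇒ ([[[(())S]]])P   [P ::= S]
([[[(())S]]])P ⇒ ([[[(())[]]]])P   [S ::= [ ]]
([[[(())[]]]])P ⇒ ([[[(())[]]]])()   [P ::= ( )]

P⇒(P)P⇒(S)P⇒([P])P⇒([S])P⇒([[P]])P⇒([[S]])P⇒([[[P]]])P⇒([[[(P)P]]])P⇒([[[(())P]]])P⇒([[[(())S]]])P⇒([[[(())[]]]])P⇒([[[(())[]]]])()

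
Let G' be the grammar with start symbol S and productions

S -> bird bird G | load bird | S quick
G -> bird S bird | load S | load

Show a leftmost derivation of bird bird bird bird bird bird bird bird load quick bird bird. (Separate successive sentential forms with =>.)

S => bird bird G => bird bird bird S bird => bird bird bird bird bird G bird => bird bird bird bird bird bird S bird bird => bird bird bird bird bird bird S quick bird bird => bird bird bird bird bird bird bird bird G quick bird bird => bird bird bird bird bird bird bird bird load quick bird bird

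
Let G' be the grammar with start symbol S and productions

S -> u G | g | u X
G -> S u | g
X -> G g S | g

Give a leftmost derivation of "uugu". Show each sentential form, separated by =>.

S => uG => uSu => uuXu => uugu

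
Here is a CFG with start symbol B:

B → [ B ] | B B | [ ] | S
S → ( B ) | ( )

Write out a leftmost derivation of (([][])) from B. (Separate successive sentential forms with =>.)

B => S   [B → S]
S => (B)   [S → ( B )]
(B) => (S)   [B → S]
(S) => ((B))   [S → ( B )]
((B)) => ((BB))   [B → B B]
((BB)) => (([]B))   [B → [ ]]
(([]B)) => (([][]))   [B → [ ]]

B => S => (B) => (S) => ((B)) => ((BB)) => (([]B)) => (([][]))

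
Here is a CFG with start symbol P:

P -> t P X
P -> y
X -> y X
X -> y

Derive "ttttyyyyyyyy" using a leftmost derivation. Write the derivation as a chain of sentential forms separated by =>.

P => tPX   [P -> t P X]
tPX => ttPXX   [P -> t P X]
ttPXX => tttPXXX   [P -> t P X]
tttPXXX => ttttPXXXX   [P -> t P X]
ttttPXXXX => ttttyXXXX   [P -> y]
ttttyXXXX => ttttyyXXXX   [X -> y X]
ttttyyXXXX => ttttyyyXXXX   [X -> y X]
ttttyyyXXXX => ttttyyyyXXXX   [X -> y X]
ttttyyyyXXXX => ttttyyyyyXXX   [X -> y]
ttttyyyyyXXX => ttttyyyyyyXX   [X -> y]
ttttyyyyyyXX => ttttyyyyyyyX   [X -> y]
ttttyyyyyyyX => ttttyyyyyyyy   [X -> y]

P => tPX => ttPXX => tttPXXX => ttttPXXXX => ttttyXXXX => ttttyyXXXX => ttttyyyXXXX => ttttyyyyXXXX => ttttyyyyyXXX => ttttyyyyyyXX => ttttyyyyyyyX => ttttyyyyyyyy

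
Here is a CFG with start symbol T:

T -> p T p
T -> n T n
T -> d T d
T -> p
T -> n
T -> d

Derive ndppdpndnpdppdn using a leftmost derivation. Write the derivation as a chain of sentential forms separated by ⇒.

T ⇒ nTn ⇒ ndTdn ⇒ ndpTpdn ⇒ ndppTppdn ⇒ ndppdTdppdn ⇒ ndppdpTpdppdn ⇒ ndppdpnTnpdppdn ⇒ ndppdpndnpdppdn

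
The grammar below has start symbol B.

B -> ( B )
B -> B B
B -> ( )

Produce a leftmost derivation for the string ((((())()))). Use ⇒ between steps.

B ⇒ (B) ⇒ ((B)) ⇒ (((B))) ⇒ (((BB))) ⇒ ((((B)B))) ⇒ ((((())B))) ⇒ ((((())())))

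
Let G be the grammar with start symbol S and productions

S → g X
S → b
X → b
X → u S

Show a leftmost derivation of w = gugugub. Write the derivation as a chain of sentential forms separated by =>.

S => gX => guS => gugX => guguS => gugugX => guguguS => gugugub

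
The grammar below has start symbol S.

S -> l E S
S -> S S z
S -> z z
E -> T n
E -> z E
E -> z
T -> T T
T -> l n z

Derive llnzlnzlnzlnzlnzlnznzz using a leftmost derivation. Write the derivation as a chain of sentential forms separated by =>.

S => lES => lTnS => lTTnS => lTTTnS => llnzTTnS => llnzTTTnS => llnzTTTTnS => llnzlnzTTTnS => llnzlnzlnzTTnS => llnzlnzlnzTTTnS => llnzlnzlnzlnzTTnS => llnzlnzlnzlnzlnzTnS => llnzlnzlnzlnzlnzlnznS => llnzlnzlnzlnzlnzlnznzz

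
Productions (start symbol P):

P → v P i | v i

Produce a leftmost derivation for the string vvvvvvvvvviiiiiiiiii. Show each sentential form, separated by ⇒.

P ⇒ vPi   [P → v P i]
vPi ⇒ vvPii   [P → v P i]
vvPii ⇒ vvvPiii   [P → v P i]
vvvPiii ⇒ vvvvPiiii   [P → v P i]
vvvvPiiii ⇒ vvvvvPiiiii   [P → v P i]
vvvvvPiiiii ⇒ vvvvvvPiiiiii   [P → v P i]
vvvvvvPiiiiii ⇒ vvvvvvvPiiiiiii   [P → v P i]
vvvvvvvPiiiiiii ⇒ vvvvvvvvPiiiiiiii   [P → v P i]
vvvvvvvvPiiiiiiii ⇒ vvvvvvvvvPiiiiiiiii   [P → v P i]
vvvvvvvvvPiiiiiiiii ⇒ vvvvvvvvvviiiiiiiiii   [P → v i]

P ⇒ vPi ⇒ vvPii ⇒ vvvPiii ⇒ vvvvPiiii ⇒ vvvvvPiiiii ⇒ vvvvvvPiiiiii ⇒ vvvvvvvPiiiiiii ⇒ vvvvvvvvPiiiiiiii ⇒ vvvvvvvvvPiiiiiiiii ⇒ vvvvvvvvvviiiiiiiiii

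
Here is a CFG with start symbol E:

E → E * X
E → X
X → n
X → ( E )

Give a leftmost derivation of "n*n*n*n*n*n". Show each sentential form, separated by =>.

E => E*X   [E → E * X]
E*X => E*X*X   [E → E * X]
E*X*X => E*X*X*X   [E → E * X]
E*X*X*X => E*X*X*X*X   [E → E * X]
E*X*X*X*X => E*X*X*X*X*X   [E → E * X]
E*X*X*X*X*X => X*X*X*X*X*X   [E → X]
X*X*X*X*X*X => n*X*X*X*X*X   [X → n]
n*X*X*X*X*X => n*n*X*X*X*X   [X → n]
n*n*X*X*X*X => n*n*n*X*X*X   [X → n]
n*n*n*X*X*X => n*n*n*n*X*X   [X → n]
n*n*n*n*X*X => n*n*n*n*n*X   [X → n]
n*n*n*n*n*X => n*n*n*n*n*n   [X → n]

E=>E*X=>E*X*X=>E*X*X*X=>E*X*X*X*X=>E*X*X*X*X*X=>X*X*X*X*X*X=>n*X*X*X*X*X=>n*n*X*X*X*X=>n*n*n*X*X*X=>n*n*n*n*X*X=>n*n*n*n*n*X=>n*n*n*n*n*n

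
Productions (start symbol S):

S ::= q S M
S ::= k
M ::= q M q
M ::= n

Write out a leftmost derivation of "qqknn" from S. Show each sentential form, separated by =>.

S => qSM   [S ::= q S M]
qSM => qqSMM   [S ::= q S M]
qqSMM => qqkMM   [S ::= k]
qqkMM => qqknM   [M ::= n]
qqknM => qqknn   [M ::= n]

S => qSM => qqSMM => qqkMM => qqknM => qqknn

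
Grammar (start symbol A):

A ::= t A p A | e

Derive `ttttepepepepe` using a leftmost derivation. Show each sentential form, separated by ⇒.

A ⇒ tApA ⇒ ttApApA ⇒ tttApApApA ⇒ ttttApApApApA ⇒ ttttepApApApA ⇒ ttttepepApApA ⇒ ttttepepepApA ⇒ ttttepepepepA ⇒ ttttepepepepe

A ⇒ tApA   [A ::= t A p A]
tApA ⇒ ttApApA   [A ::= t A p A]
ttApApA ⇒ tttApApApA   [A ::= t A p A]
tttApApApA ⇒ ttttApApApApA   [A ::= t A p A]
ttttApApApApA ⇒ ttttepApApApA   [A ::= e]
ttttepApApApA ⇒ ttttepepApApA   [A ::= e]
ttttepepApApA ⇒ ttttepepepApA   [A ::= e]
ttttepepepApA ⇒ ttttepepepepA   [A ::= e]
ttttepepepepA ⇒ ttttepepepepe   [A ::= e]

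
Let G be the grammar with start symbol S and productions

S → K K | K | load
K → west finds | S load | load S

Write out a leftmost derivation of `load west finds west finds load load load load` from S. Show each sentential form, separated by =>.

S => K => load S => load K K => load S load K => load K K load K => load west finds K load K => load west finds west finds load K => load west finds west finds load S load => load west finds west finds load K load => load west finds west finds load S load load => load west finds west finds load load load load

S => K   [S → K]
K => load S   [K → load S]
load S => load K K   [S → K K]
load K K => load S load K   [K → S load]
load S load K => load K K load K   [S → K K]
load K K load K => load west finds K load K   [K → west finds]
load west finds K load K => load west finds west finds load K   [K → west finds]
load west finds west finds load K => load west finds west finds load S load   [K → S load]
load west finds west finds load S load => load west finds west finds load K load   [S → K]
load west finds west finds load K load => load west finds west finds load S load load   [K → S load]
load west finds west finds load S load load => load west finds west finds load load load load   [S → load]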